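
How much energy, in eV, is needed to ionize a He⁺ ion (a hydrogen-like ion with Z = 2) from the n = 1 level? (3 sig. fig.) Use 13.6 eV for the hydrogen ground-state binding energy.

E_n = −13.6 Z²/n² = −54.40/n² eV for Z = 2.
E_1 = −54.40/1 = −54.4 eV, so ionization (to E = 0) requires 54.4 eV.

54.4 eV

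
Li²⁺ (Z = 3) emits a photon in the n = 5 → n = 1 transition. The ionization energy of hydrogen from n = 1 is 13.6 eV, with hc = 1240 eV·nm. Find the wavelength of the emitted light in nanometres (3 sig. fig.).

For Z = 3 the level energies scale as Z², so the effective Rydberg energy is 13.6 × 9 = 122.4 eV.
ΔE = 122.4 × (1/1² − 1/5²) = 122.4 × 0.9600 = 117.5 eV.
λ = hc/ΔE = 1240 / 117.5 = 10.6 nm.

10.6 nm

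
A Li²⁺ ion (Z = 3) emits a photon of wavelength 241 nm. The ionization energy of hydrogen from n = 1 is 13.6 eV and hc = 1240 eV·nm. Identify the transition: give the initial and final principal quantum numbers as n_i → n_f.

The photon energy is ΔE = hc/λ = 1240 / 241 = 5.145 eV.
With Z = 3, ΔE = 122.4 × (1/n_f² − 1/n_i²), so 1/n_f² − 1/n_i² = 0.04204.
Trying n_f = 4 gives 1/n_i² = 0.02046, i.e. n_i ≈ 7; this pair matches.

n_i = 7, n_f = 4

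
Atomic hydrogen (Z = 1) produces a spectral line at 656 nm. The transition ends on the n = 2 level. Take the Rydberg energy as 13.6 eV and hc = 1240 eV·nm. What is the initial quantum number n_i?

The photon energy is ΔE = hc/λ = 1240 / 656 = 1.890 eV.
With Z = 1, ΔE = 13.60 × (1/n_f² − 1/n_i²), so 1/n_f² − 1/n_i² = 0.1390.
With n_f = 2: 1/n_i² = 1/4 − 0.1390 = 0.1110, so n_i ≈ 3.00.

n_i = 3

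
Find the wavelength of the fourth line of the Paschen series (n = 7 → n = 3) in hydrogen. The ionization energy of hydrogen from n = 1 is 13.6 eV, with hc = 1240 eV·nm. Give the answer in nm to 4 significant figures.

The Paschen series terminates on n_f = 3; the fourth line has n_i = 3+4 = 7.
ΔE = 13.60 × (1/3² − 1/7²) = 1.234 eV.
λ = 1240 / 1.234 = 1005 nm.

1005 nm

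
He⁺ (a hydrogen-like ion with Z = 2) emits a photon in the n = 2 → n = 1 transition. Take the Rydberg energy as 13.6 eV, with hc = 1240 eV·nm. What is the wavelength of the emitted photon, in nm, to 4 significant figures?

30.39 nm

For Z = 2 the level energies scale as Z², so the effective Rydberg energy is 13.6 × 4 = 54.40 eV.
ΔE = 54.40 × (1/1² − 1/2²) = 54.40 × 0.7500 = 40.80 eV.
λ = hc/ΔE = 1240 / 40.80 = 30.39 nm.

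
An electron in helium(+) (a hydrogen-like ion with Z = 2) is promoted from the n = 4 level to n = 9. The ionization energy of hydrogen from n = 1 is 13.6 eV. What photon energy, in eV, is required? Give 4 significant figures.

2.728 eV

The Bohr energies scale as Z², so for Z = 2: E_n = −54.40/n² eV.
E_9 = −54.40/81 = −0.6716 eV and E_4 = −54.40/16 = −3.400 eV.
The photon energy is |E_9 − E_4| = 2.728 eV.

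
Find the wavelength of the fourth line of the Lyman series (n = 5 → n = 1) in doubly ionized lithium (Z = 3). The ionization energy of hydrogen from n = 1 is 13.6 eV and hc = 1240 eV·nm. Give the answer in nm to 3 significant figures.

10.6 nm

The Lyman series terminates on n_f = 1; the fourth line has n_i = 1+4 = 5.
ΔE = 122.4 × (1/1² − 1/5²) = 117.5 eV.
λ = 1240 / 117.5 = 10.6 nm.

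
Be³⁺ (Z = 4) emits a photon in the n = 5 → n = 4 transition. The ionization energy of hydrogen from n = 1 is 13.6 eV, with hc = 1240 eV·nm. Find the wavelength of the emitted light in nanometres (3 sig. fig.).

For Z = 4 the level energies scale as Z², so the effective Rydberg energy is 13.6 × 16 = 217.6 eV.
ΔE = 217.6 × (1/4² − 1/5²) = 217.6 × 0.02250 = 4.896 eV.
λ = hc/ΔE = 1240 / 4.896 = 253 nm.

253 nm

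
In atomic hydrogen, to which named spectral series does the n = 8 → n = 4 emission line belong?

Brackett

The series is set by the lower level: n_f = 4 is the Brackett series.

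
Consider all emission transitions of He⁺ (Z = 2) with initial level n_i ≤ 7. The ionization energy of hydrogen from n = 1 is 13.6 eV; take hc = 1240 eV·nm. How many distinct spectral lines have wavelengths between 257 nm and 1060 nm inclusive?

6

Enumerate all n_i → n_f pairs with 1 ≤ n_f < n_i ≤ 7 and compute λ = 1240 / [13.6·4·(1/n_f² − 1/n_i²)].
Lines falling in [257, 1060] nm: 6→3 (273.5 nm), 5→3 (320.5 nm), 4→3 (468.9 nm), 7→4 (541.5 nm), 6→4 (656.5 nm), 5→4 (1013 nm).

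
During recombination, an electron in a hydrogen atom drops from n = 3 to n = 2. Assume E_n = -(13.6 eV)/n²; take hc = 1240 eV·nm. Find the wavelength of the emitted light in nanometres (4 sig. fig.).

656.5 nm

ΔE = 13.60 × (1/2² − 1/3²) = 13.60 × 0.1389 = 1.889 eV.
λ = hc/ΔE = 1240 / 1.889 = 656.5 nm.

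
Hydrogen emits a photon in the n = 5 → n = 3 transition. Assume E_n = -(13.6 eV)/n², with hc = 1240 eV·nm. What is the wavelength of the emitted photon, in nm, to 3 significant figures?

1280 nm

ΔE = 13.60 × (1/3² − 1/5²) = 13.60 × 0.07111 = 0.9671 eV.
λ = hc/ΔE = 1240 / 0.9671 = 1280 nm.
This line belongs to the Paschen series.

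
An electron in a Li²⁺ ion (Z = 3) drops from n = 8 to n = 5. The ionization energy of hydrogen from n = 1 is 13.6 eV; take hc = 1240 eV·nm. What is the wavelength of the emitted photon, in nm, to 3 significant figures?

416 nm

For Z = 3 the level energies scale as Z², so the effective Rydberg energy is 13.6 × 9 = 122.4 eV.
ΔE = 122.4 × (1/5² − 1/8²) = 122.4 × 0.02438 = 2.984 eV.
λ = hc/ΔE = 1240 / 2.984 = 416 nm.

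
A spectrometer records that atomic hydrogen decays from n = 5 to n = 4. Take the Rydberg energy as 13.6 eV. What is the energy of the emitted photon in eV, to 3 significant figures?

E_5 = −13.60/25 = −0.5440 eV and E_4 = −13.60/16 = −0.8500 eV.
The photon energy is |E_5 − E_4| = 0.306 eV.

0.306 eV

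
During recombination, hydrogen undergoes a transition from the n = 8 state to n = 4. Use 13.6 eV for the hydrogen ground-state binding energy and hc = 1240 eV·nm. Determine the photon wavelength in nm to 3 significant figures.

1950 nm

ΔE = 13.60 × (1/4² − 1/8²) = 13.60 × 0.04688 = 0.6375 eV.
λ = hc/ΔE = 1240 / 0.6375 = 1950 nm.
This line belongs to the Brackett series.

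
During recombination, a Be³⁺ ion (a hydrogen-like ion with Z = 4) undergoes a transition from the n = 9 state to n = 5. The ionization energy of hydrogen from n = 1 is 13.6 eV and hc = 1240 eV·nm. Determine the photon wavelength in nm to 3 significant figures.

For Z = 4 the level energies scale as Z², so the effective Rydberg energy is 13.6 × 16 = 217.6 eV.
ΔE = 217.6 × (1/5² − 1/9²) = 217.6 × 0.02765 = 6.018 eV.
λ = hc/ΔE = 1240 / 6.018 = 206 nm.

206 nm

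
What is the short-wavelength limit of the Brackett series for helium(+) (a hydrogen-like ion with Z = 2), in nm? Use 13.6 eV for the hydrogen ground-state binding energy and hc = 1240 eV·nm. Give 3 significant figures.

365 nm

The Brackett series has lower level n_f = 4; the series limit corresponds to n_i → ∞.
ΔE_max = 13.6 × 4 / 4² = 3.400 eV.
λ_min = 1240 / 3.400 = 365 nm.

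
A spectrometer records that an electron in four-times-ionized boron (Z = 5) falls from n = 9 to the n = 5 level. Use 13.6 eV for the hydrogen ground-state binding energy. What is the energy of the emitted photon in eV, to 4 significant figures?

9.402 eV

The Bohr energies scale as Z², so for Z = 5: E_n = −340.0/n² eV.
E_9 = −340.0/81 = −4.198 eV and E_5 = −340.0/25 = −13.60 eV.
The photon energy is |E_9 − E_5| = 9.402 eV.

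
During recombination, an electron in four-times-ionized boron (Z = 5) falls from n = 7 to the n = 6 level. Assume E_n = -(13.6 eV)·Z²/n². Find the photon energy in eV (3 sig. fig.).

The Bohr energies scale as Z², so for Z = 5: E_n = −340.0/n² eV.
E_7 = −340.0/49 = −6.939 eV and E_6 = −340.0/36 = −9.444 eV.
The photon energy is |E_7 − E_6| = 2.51 eV.

2.51 eV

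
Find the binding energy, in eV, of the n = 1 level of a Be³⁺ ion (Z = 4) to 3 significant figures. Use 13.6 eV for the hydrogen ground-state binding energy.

E_n = −13.6 Z²/n² = −217.6/n² eV for Z = 4.
E_1 = −217.6/1 = −218 eV, so ionization (to E = 0) requires 218 eV.

218 eV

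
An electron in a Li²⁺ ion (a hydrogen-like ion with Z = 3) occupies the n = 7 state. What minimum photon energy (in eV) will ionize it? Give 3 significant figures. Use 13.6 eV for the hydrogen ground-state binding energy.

E_n = −13.6 Z²/n² = −122.4/n² eV for Z = 3.
E_7 = −122.4/49 = −2.50 eV, so ionization (to E = 0) requires 2.50 eV.

2.50 eV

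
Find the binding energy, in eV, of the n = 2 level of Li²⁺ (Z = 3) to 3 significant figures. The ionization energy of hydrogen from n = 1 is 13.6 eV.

30.6 eV

E_n = −13.6 Z²/n² = −122.4/n² eV for Z = 3.
E_2 = −122.4/4 = −30.6 eV, so ionization (to E = 0) requires 30.6 eV.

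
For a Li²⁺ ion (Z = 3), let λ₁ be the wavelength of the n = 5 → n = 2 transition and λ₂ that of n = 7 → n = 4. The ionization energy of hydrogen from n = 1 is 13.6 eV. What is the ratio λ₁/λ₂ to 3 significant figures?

λ ∝ 1/ΔE ∝ 1/(1/n_f² − 1/n_i²), and the Z² and hc factors cancel in the ratio.
λ₁/λ₂ = (1/4² − 1/7²)/(1/2² − 1/5²) = 0.04209/0.2100 = 0.200.

0.200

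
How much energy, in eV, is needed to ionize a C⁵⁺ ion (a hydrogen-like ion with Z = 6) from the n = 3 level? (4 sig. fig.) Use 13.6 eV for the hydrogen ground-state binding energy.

E_n = −13.6 Z²/n² = −489.6/n² eV for Z = 6.
E_3 = −489.6/9 = −54.40 eV, so ionization (to E = 0) requires 54.40 eV.

54.40 eV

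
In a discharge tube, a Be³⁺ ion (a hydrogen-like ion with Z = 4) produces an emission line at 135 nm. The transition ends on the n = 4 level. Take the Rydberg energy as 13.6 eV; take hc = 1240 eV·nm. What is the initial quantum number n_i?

The photon energy is ΔE = hc/λ = 1240 / 135 = 9.185 eV.
With Z = 4, ΔE = 217.6 × (1/n_f² − 1/n_i²), so 1/n_f² − 1/n_i² = 0.04221.
With n_f = 4: 1/n_i² = 1/16 − 0.04221 = 0.02029, so n_i ≈ 7.02.

n_i = 7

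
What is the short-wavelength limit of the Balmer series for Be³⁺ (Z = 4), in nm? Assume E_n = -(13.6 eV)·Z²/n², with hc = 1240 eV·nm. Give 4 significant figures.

The Balmer series has lower level n_f = 2; the series limit corresponds to n_i → ∞.
ΔE_max = 13.6 × 16 / 2² = 54.40 eV.
λ_min = 1240 / 54.40 = 22.79 nm.

22.79 nm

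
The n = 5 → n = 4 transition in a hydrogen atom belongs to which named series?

The series is set by the lower level: n_f = 4 is the Brackett series.

Brackett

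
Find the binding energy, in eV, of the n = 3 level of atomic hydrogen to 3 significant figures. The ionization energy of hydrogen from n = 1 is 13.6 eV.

1.51 eV

E_3 = −13.60/9 = −1.51 eV, so ionization (to E = 0) requires 1.51 eV.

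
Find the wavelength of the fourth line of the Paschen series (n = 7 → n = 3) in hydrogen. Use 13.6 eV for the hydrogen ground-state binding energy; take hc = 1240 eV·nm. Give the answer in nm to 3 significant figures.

1010 nm

The Paschen series terminates on n_f = 3; the fourth line has n_i = 3+4 = 7.
ΔE = 13.60 × (1/3² − 1/7²) = 1.234 eV.
λ = 1240 / 1.234 = 1010 nm.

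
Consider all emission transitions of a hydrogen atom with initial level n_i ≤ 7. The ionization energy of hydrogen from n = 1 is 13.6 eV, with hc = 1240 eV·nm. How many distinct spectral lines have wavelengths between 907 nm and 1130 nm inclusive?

2

Enumerate all n_i → n_f pairs with 1 ≤ n_f < n_i ≤ 7 and compute λ = 1240 / [13.6·1·(1/n_f² − 1/n_i²)].
Lines falling in [907, 1130] nm: 7→3 (1005 nm), 6→3 (1094 nm).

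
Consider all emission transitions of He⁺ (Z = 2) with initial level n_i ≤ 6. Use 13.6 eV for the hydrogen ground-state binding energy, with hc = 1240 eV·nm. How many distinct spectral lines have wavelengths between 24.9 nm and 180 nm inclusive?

Enumerate all n_i → n_f pairs with 1 ≤ n_f < n_i ≤ 6 and compute λ = 1240 / [13.6·4·(1/n_f² − 1/n_i²)].
Lines falling in [24.9, 180] nm: 3→1 (25.64 nm), 2→1 (30.39 nm), 6→2 (102.6 nm), 5→2 (108.5 nm), 4→2 (121.6 nm), 3→2 (164.1 nm).

6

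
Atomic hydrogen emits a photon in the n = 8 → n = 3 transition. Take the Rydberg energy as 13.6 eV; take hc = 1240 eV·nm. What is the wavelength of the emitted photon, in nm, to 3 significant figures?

955 nm

ΔE = 13.60 × (1/3² − 1/8²) = 13.60 × 0.09549 = 1.299 eV.
λ = hc/ΔE = 1240 / 1.299 = 955 nm.
This line belongs to the Paschen series.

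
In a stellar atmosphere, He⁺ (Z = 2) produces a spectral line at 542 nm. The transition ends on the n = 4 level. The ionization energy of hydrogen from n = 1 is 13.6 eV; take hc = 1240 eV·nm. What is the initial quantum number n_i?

n_i = 7

The photon energy is ΔE = hc/λ = 1240 / 542 = 2.288 eV.
With Z = 2, ΔE = 54.40 × (1/n_f² − 1/n_i²), so 1/n_f² − 1/n_i² = 0.04206.
With n_f = 4: 1/n_i² = 1/16 − 0.04206 = 0.02044, so n_i ≈ 6.99.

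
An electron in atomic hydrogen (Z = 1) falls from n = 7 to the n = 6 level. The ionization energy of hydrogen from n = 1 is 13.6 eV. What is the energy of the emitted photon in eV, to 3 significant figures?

E_7 = −13.60/49 = −0.2776 eV and E_6 = −13.60/36 = −0.3778 eV.
The photon energy is |E_7 − E_6| = 0.100 eV.

0.100 eV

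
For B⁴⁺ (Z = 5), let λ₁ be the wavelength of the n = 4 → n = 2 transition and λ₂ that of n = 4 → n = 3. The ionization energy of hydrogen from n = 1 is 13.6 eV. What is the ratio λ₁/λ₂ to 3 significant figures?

0.259

λ ∝ 1/ΔE ∝ 1/(1/n_f² − 1/n_i²), and the Z² and hc factors cancel in the ratio.
λ₁/λ₂ = (1/3² − 1/4²)/(1/2² − 1/4²) = 0.04861/0.1875 = 0.259.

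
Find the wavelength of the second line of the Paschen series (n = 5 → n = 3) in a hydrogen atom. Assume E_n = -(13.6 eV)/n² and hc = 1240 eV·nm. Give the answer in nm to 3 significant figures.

1280 nm

The Paschen series terminates on n_f = 3; the second line has n_i = 3+2 = 5.
ΔE = 13.60 × (1/3² − 1/5²) = 0.9671 eV.
λ = 1240 / 0.9671 = 1280 nm.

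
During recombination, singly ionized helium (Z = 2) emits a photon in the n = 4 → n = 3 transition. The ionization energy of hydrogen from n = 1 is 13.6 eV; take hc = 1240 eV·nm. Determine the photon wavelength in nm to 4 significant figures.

468.9 nm

For Z = 2 the level energies scale as Z², so the effective Rydberg energy is 13.6 × 4 = 54.40 eV.
ΔE = 54.40 × (1/3² − 1/4²) = 54.40 × 0.04861 = 2.644 eV.
λ = hc/ΔE = 1240 / 2.644 = 468.9 nm.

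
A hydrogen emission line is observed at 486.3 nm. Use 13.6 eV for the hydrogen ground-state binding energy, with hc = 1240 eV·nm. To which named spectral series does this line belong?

ΔE = 1240/486.3 = 2.550 eV.
This matches 13.6 × (1/2² − 1/4²), so n_f = 2: the Balmer series.

Balmer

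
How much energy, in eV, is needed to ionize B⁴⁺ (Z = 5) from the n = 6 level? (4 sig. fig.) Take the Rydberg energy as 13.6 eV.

9.444 eV

E_n = −13.6 Z²/n² = −340.0/n² eV for Z = 5.
E_6 = −340.0/36 = −9.444 eV, so ionization (to E = 0) requires 9.444 eV.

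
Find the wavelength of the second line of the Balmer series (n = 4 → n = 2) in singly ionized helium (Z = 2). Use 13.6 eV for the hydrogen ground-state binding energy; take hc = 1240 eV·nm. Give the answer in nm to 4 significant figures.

121.6 nm

The Balmer series terminates on n_f = 2; the second line has n_i = 2+2 = 4.
ΔE = 54.40 × (1/2² − 1/4²) = 10.20 eV.
λ = 1240 / 10.20 = 121.6 nm.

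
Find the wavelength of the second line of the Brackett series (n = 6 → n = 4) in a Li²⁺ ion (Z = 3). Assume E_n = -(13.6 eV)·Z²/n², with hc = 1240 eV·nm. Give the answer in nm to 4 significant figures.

291.8 nm

The Brackett series terminates on n_f = 4; the second line has n_i = 4+2 = 6.
ΔE = 122.4 × (1/4² − 1/6²) = 4.250 eV.
λ = 1240 / 4.250 = 291.8 nm.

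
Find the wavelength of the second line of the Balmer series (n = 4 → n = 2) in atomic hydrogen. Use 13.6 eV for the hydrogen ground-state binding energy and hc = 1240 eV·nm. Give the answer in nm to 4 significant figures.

The Balmer series terminates on n_f = 2; the second line has n_i = 2+2 = 4.
ΔE = 13.60 × (1/2² − 1/4²) = 2.550 eV.
λ = 1240 / 2.550 = 486.3 nm.

486.3 nm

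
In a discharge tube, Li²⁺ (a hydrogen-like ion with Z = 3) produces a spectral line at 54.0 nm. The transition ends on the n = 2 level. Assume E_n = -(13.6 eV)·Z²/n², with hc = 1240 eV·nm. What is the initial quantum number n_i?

The photon energy is ΔE = hc/λ = 1240 / 54.0 = 22.96 eV.
With Z = 3, ΔE = 122.4 × (1/n_f² − 1/n_i²), so 1/n_f² − 1/n_i² = 0.1876.
With n_f = 2: 1/n_i² = 1/4 − 0.1876 = 0.06239, so n_i ≈ 4.00.

n_i = 4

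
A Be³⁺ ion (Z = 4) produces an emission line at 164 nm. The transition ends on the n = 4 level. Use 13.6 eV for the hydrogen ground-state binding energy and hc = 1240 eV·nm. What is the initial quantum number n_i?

The photon energy is ΔE = hc/λ = 1240 / 164 = 7.561 eV.
With Z = 4, ΔE = 217.6 × (1/n_f² − 1/n_i²), so 1/n_f² − 1/n_i² = 0.03475.
With n_f = 4: 1/n_i² = 1/16 − 0.03475 = 0.02775, so n_i ≈ 6.00.

n_i = 6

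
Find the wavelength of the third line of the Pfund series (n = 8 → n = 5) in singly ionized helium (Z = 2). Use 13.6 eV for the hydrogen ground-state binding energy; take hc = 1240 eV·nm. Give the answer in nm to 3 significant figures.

The Pfund series terminates on n_f = 5; the third line has n_i = 5+3 = 8.
ΔE = 54.40 × (1/5² − 1/8²) = 1.326 eV.
λ = 1240 / 1.326 = 935 nm.

935 nm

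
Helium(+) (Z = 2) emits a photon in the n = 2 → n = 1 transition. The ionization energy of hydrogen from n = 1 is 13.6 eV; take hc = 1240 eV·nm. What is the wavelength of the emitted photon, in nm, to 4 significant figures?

30.39 nm

For Z = 2 the level energies scale as Z², so the effective Rydberg energy is 13.6 × 4 = 54.40 eV.
ΔE = 54.40 × (1/1² − 1/2²) = 54.40 × 0.7500 = 40.80 eV.
λ = hc/ΔE = 1240 / 40.80 = 30.39 nm.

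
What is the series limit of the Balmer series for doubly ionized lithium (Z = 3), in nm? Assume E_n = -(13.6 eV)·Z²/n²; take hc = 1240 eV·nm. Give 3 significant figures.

40.5 nm

The Balmer series has lower level n_f = 2; the series limit corresponds to n_i → ∞.
ΔE_max = 13.6 × 9 / 2² = 30.60 eV.
λ_min = 1240 / 30.60 = 40.5 nm.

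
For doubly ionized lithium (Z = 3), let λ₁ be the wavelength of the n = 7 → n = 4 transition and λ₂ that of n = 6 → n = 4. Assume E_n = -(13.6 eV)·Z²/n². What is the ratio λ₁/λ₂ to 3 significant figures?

0.825

λ ∝ 1/ΔE ∝ 1/(1/n_f² − 1/n_i²), and the Z² and hc factors cancel in the ratio.
λ₁/λ₂ = (1/4² − 1/6²)/(1/4² − 1/7²) = 0.03472/0.04209 = 0.825.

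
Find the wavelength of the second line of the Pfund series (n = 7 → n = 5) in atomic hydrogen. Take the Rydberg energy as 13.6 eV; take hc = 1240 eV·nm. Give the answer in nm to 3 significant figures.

The Pfund series terminates on n_f = 5; the second line has n_i = 5+2 = 7.
ΔE = 13.60 × (1/5² − 1/7²) = 0.2664 eV.
λ = 1240 / 0.2664 = 4650 nm.

4650 nm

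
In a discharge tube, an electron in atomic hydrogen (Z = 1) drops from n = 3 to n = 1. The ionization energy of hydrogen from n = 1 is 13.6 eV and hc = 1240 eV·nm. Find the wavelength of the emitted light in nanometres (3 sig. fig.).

ΔE = 13.60 × (1/1² − 1/3²) = 13.60 × 0.8889 = 12.09 eV.
λ = hc/ΔE = 1240 / 12.09 = 103 nm.

103 nm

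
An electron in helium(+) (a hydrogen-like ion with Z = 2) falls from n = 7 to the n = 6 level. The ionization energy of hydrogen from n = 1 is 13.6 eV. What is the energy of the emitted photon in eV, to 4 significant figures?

The Bohr energies scale as Z², so for Z = 2: E_n = −54.40/n² eV.
E_7 = −54.40/49 = −1.110 eV and E_6 = −54.40/36 = −1.511 eV.
The photon energy is |E_7 − E_6| = 0.4009 eV.

0.4009 eV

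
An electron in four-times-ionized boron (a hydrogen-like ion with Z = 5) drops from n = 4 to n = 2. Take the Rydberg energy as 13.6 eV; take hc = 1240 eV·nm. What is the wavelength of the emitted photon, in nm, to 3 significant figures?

19.5 nm

For Z = 5 the level energies scale as Z², so the effective Rydberg energy is 13.6 × 25 = 340.0 eV.
ΔE = 340.0 × (1/2² − 1/4²) = 340.0 × 0.1875 = 63.75 eV.
λ = hc/ΔE = 1240 / 63.75 = 19.5 nm.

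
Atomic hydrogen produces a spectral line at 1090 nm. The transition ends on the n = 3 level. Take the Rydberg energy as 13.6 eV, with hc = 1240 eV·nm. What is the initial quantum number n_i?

The photon energy is ΔE = hc/λ = 1240 / 1090 = 1.138 eV.
With Z = 1, ΔE = 13.60 × (1/n_f² − 1/n_i²), so 1/n_f² − 1/n_i² = 0.08365.
With n_f = 3: 1/n_i² = 1/9 − 0.08365 = 0.02746, so n_i ≈ 6.03.

n_i = 6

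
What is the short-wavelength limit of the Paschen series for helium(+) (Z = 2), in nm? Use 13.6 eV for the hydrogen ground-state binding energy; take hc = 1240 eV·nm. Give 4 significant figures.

205.1 nm

The Paschen series has lower level n_f = 3; the series limit corresponds to n_i → ∞.
ΔE_max = 13.6 × 4 / 3² = 6.044 eV.
λ_min = 1240 / 6.044 = 205.1 nm.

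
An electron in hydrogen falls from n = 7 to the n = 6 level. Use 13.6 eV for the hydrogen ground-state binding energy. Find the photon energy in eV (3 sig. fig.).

E_7 = −13.60/49 = −0.2776 eV and E_6 = −13.60/36 = −0.3778 eV.
The photon energy is |E_7 − E_6| = 0.100 eV.

0.100 eV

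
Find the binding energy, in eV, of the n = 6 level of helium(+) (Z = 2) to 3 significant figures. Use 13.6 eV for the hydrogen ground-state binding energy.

E_n = −13.6 Z²/n² = −54.40/n² eV for Z = 2.
E_6 = −54.40/36 = −1.51 eV, so ionization (to E = 0) requires 1.51 eV.

1.51 eV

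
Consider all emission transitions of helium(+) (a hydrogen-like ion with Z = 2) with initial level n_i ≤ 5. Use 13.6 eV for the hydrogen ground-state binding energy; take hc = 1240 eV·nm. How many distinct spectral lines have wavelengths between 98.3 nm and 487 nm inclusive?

5

Enumerate all n_i → n_f pairs with 1 ≤ n_f < n_i ≤ 5 and compute λ = 1240 / [13.6·4·(1/n_f² − 1/n_i²)].
Lines falling in [98.3, 487] nm: 5→2 (108.5 nm), 4→2 (121.6 nm), 3→2 (164.1 nm), 5→3 (320.5 nm), 4→3 (468.9 nm).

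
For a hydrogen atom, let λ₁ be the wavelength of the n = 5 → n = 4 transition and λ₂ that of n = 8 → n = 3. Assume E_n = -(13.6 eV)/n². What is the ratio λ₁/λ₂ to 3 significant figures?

λ ∝ 1/ΔE ∝ 1/(1/n_f² − 1/n_i²), and the Z² and hc factors cancel in the ratio.
λ₁/λ₂ = (1/3² − 1/8²)/(1/4² − 1/5²) = 0.09549/0.02250 = 4.24.

4.24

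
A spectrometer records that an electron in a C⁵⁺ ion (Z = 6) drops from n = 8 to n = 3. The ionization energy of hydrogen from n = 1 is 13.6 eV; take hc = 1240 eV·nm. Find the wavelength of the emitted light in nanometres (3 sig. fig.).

26.5 nm

For Z = 6 the level energies scale as Z², so the effective Rydberg energy is 13.6 × 36 = 489.6 eV.
ΔE = 489.6 × (1/3² − 1/8²) = 489.6 × 0.09549 = 46.75 eV.
λ = hc/ΔE = 1240 / 46.75 = 26.5 nm.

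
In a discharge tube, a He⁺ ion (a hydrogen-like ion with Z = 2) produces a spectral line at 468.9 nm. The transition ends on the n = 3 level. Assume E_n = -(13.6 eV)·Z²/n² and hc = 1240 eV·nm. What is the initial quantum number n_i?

n_i = 4

The photon energy is ΔE = hc/λ = 1240 / 468.9 = 2.644 eV.
With Z = 2, ΔE = 54.40 × (1/n_f² − 1/n_i²), so 1/n_f² − 1/n_i² = 0.04861.
With n_f = 3: 1/n_i² = 1/9 − 0.04861 = 0.06250, so n_i ≈ 4.00.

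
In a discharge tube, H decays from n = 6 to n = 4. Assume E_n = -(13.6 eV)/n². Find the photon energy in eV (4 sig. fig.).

E_6 = −13.60/36 = −0.3778 eV and E_4 = −13.60/16 = −0.8500 eV.
The photon energy is |E_6 − E_4| = 0.4722 eV.

0.4722 eV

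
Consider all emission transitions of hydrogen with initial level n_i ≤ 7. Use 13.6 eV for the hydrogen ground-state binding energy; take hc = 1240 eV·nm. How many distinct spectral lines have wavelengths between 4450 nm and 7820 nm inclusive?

Enumerate all n_i → n_f pairs with 1 ≤ n_f < n_i ≤ 7 and compute λ = 1240 / [13.6·1·(1/n_f² − 1/n_i²)].
Lines falling in [4450, 7820] nm: 7→5 (4654 nm), 6→5 (7460 nm).

2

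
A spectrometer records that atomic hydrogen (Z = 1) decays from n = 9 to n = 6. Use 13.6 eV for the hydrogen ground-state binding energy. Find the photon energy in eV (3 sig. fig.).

E_9 = −13.60/81 = −0.1679 eV and E_6 = −13.60/36 = −0.3778 eV.
The photon energy is |E_9 − E_6| = 0.210 eV.

0.210 eV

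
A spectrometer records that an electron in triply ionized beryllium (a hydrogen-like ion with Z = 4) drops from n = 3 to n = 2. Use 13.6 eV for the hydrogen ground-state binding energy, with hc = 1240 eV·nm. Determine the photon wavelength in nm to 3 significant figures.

For Z = 4 the level energies scale as Z², so the effective Rydberg energy is 13.6 × 16 = 217.6 eV.
ΔE = 217.6 × (1/2² − 1/3²) = 217.6 × 0.1389 = 30.22 eV.
λ = hc/ΔE = 1240 / 30.22 = 41.0 nm.

41.0 nm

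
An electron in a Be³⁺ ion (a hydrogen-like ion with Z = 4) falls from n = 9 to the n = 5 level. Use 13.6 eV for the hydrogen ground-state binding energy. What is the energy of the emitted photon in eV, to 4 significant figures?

6.018 eV

The Bohr energies scale as Z², so for Z = 4: E_n = −217.6/n² eV.
E_9 = −217.6/81 = −2.686 eV and E_5 = −217.6/25 = −8.704 eV.
The photon energy is |E_9 − E_5| = 6.018 eV.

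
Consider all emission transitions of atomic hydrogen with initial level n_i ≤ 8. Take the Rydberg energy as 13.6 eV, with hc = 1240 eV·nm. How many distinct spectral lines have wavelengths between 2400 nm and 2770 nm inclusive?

Enumerate all n_i → n_f pairs with 1 ≤ n_f < n_i ≤ 8 and compute λ = 1240 / [13.6·1·(1/n_f² − 1/n_i²)].
Lines falling in [2400, 2770] nm: 6→4 (2626 nm).

1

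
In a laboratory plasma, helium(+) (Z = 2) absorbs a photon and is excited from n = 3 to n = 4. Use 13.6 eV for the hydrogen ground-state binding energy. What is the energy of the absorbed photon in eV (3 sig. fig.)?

The Bohr energies scale as Z², so for Z = 2: E_n = −54.40/n² eV.
E_4 = −54.40/16 = −3.400 eV and E_3 = −54.40/9 = −6.044 eV.
The photon energy is |E_4 − E_3| = 2.64 eV.

2.64 eV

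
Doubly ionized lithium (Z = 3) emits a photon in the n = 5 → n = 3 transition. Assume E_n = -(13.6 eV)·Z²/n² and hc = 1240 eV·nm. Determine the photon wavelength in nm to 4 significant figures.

142.5 nm

For Z = 3 the level energies scale as Z², so the effective Rydberg energy is 13.6 × 9 = 122.4 eV.
ΔE = 122.4 × (1/3² − 1/5²) = 122.4 × 0.07111 = 8.704 eV.
λ = hc/ΔE = 1240 / 8.704 = 142.5 nm.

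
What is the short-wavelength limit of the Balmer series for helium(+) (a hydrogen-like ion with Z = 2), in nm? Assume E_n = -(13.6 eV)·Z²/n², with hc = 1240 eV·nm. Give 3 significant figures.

91.2 nm

The Balmer series has lower level n_f = 2; the series limit corresponds to n_i → ∞.
ΔE_max = 13.6 × 4 / 2² = 13.60 eV.
λ_min = 1240 / 13.60 = 91.2 nm.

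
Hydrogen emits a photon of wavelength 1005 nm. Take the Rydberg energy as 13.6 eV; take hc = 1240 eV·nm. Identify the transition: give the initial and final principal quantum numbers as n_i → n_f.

n_i = 7, n_f = 3

The photon energy is ΔE = hc/λ = 1240 / 1005 = 1.234 eV.
With Z = 1, ΔE = 13.60 × (1/n_f² − 1/n_i²), so 1/n_f² − 1/n_i² = 0.09072.
Trying n_f = 3 gives 1/n_i² = 0.02039, i.e. n_i ≈ 7; this pair matches.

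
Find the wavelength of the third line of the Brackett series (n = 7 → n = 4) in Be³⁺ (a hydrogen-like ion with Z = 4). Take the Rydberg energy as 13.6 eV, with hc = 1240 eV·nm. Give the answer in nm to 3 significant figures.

The Brackett series terminates on n_f = 4; the third line has n_i = 4+3 = 7.
ΔE = 217.6 × (1/4² − 1/7²) = 9.159 eV.
λ = 1240 / 9.159 = 135 nm.

135 nm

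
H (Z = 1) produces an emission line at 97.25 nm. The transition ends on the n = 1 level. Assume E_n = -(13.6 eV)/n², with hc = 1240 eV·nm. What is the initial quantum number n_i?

The photon energy is ΔE = hc/λ = 1240 / 97.25 = 12.75 eV.
With Z = 1, ΔE = 13.60 × (1/n_f² − 1/n_i²), so 1/n_f² − 1/n_i² = 0.9375.
With n_f = 1: 1/n_i² = 1/1 − 0.9375 = 0.06245, so n_i ≈ 4.00.

n_i = 4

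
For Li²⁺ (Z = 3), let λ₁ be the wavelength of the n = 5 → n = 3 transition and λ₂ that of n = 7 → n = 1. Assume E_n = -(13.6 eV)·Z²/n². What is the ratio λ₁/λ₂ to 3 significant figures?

13.8

λ ∝ 1/ΔE ∝ 1/(1/n_f² − 1/n_i²), and the Z² and hc factors cancel in the ratio.
λ₁/λ₂ = (1/1² − 1/7²)/(1/3² − 1/5²) = 0.9796/0.07111 = 13.8.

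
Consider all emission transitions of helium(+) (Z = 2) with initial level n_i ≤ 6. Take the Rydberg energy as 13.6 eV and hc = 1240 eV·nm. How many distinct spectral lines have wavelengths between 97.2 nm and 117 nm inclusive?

Enumerate all n_i → n_f pairs with 1 ≤ n_f < n_i ≤ 6 and compute λ = 1240 / [13.6·4·(1/n_f² − 1/n_i²)].
Lines falling in [97.2, 117] nm: 6→2 (102.6 nm), 5→2 (108.5 nm).

2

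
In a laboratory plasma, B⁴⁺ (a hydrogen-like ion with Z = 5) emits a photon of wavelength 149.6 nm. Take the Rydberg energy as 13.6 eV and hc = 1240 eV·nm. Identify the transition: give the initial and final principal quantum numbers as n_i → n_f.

n_i = 8, n_f = 5

The photon energy is ΔE = hc/λ = 1240 / 149.6 = 8.289 eV.
With Z = 5, ΔE = 340.0 × (1/n_f² − 1/n_i²), so 1/n_f² − 1/n_i² = 0.02438.
Trying n_f = 5 gives 1/n_i² = 0.01562, i.e. n_i ≈ 8; this pair matches.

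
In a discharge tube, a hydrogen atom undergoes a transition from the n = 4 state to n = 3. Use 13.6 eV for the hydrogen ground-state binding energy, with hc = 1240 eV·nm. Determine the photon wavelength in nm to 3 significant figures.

ΔE = 13.60 × (1/3² − 1/4²) = 13.60 × 0.04861 = 0.6611 eV.
λ = hc/ΔE = 1240 / 0.6611 = 1880 nm.

1880 nm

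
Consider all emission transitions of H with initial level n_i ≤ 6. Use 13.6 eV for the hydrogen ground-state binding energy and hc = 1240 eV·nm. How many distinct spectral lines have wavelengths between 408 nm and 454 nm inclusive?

2

Enumerate all n_i → n_f pairs with 1 ≤ n_f < n_i ≤ 6 and compute λ = 1240 / [13.6·1·(1/n_f² − 1/n_i²)].
Lines falling in [408, 454] nm: 6→2 (410.3 nm), 5→2 (434.2 nm).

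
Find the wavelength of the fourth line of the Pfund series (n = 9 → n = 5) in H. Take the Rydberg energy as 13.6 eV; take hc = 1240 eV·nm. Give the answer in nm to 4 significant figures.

The Pfund series terminates on n_f = 5; the fourth line has n_i = 5+4 = 9.
ΔE = 13.60 × (1/5² − 1/9²) = 0.3761 eV.
λ = 1240 / 0.3761 = 3297 nm.

3297 nm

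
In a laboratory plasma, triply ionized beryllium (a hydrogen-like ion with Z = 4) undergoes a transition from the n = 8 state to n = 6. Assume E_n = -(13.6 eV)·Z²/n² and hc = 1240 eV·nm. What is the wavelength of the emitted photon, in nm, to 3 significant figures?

469 nm

For Z = 4 the level energies scale as Z², so the effective Rydberg energy is 13.6 × 16 = 217.6 eV.
ΔE = 217.6 × (1/6² − 1/8²) = 217.6 × 0.01215 = 2.644 eV.
λ = hc/ΔE = 1240 / 2.644 = 469 nm.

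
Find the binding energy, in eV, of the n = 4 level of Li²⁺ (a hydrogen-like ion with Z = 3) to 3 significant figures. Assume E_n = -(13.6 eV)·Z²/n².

7.65 eV

E_n = −13.6 Z²/n² = −122.4/n² eV for Z = 3.
E_4 = −122.4/16 = −7.65 eV, so ionization (to E = 0) requires 7.65 eV.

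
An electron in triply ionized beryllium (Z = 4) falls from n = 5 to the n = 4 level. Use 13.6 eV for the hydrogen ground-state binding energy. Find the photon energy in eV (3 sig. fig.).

4.90 eV

The Bohr energies scale as Z², so for Z = 4: E_n = −217.6/n² eV.
E_5 = −217.6/25 = −8.704 eV and E_4 = −217.6/16 = −13.60 eV.
The photon energy is |E_5 − E_4| = 4.90 eV.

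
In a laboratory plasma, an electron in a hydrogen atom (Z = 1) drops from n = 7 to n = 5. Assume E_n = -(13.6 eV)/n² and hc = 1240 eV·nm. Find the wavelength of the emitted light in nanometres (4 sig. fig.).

4654 nm

ΔE = 13.60 × (1/5² − 1/7²) = 13.60 × 0.01959 = 0.2664 eV.
λ = hc/ΔE = 1240 / 0.2664 = 4654 nm.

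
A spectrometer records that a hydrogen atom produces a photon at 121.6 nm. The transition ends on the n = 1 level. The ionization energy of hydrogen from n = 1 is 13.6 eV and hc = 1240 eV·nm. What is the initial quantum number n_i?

The photon energy is ΔE = hc/λ = 1240 / 121.6 = 10.20 eV.
With Z = 1, ΔE = 13.60 × (1/n_f² − 1/n_i²), so 1/n_f² − 1/n_i² = 0.7498.
With n_f = 1: 1/n_i² = 1/1 − 0.7498 = 0.2502, so n_i ≈ 2.00.

n_i = 2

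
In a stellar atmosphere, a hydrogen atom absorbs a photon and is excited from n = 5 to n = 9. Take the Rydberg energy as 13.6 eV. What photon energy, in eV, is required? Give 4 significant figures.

E_9 = −13.60/81 = −0.1679 eV and E_5 = −13.60/25 = −0.5440 eV.
The photon energy is |E_9 − E_5| = 0.3761 eV.

0.3761 eV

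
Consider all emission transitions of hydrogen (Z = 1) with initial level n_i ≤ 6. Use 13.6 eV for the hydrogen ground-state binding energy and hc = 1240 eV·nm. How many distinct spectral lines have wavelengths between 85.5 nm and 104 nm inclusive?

Enumerate all n_i → n_f pairs with 1 ≤ n_f < n_i ≤ 6 and compute λ = 1240 / [13.6·1·(1/n_f² − 1/n_i²)].
Lines falling in [85.5, 104] nm: 6→1 (93.78 nm), 5→1 (94.98 nm), 4→1 (97.25 nm), 3→1 (102.6 nm).

4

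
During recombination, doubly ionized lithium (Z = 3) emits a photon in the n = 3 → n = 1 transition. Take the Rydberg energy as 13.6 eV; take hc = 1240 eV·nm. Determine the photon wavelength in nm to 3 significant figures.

For Z = 3 the level energies scale as Z², so the effective Rydberg energy is 13.6 × 9 = 122.4 eV.
ΔE = 122.4 × (1/1² − 1/3²) = 122.4 × 0.8889 = 108.8 eV.
λ = hc/ΔE = 1240 / 108.8 = 11.4 nm.

11.4 nm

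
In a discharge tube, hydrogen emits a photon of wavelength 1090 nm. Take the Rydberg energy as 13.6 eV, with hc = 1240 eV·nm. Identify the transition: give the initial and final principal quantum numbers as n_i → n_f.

n_i = 6, n_f = 3

The photon energy is ΔE = hc/λ = 1240 / 1090 = 1.138 eV.
With Z = 1, ΔE = 13.60 × (1/n_f² − 1/n_i²), so 1/n_f² − 1/n_i² = 0.08365.
Trying n_f = 3 gives 1/n_i² = 0.02746, i.e. n_i ≈ 6; this pair matches.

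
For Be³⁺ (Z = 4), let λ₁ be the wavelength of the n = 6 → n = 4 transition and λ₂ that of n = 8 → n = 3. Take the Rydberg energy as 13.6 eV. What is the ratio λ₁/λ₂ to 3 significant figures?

λ ∝ 1/ΔE ∝ 1/(1/n_f² − 1/n_i²), and the Z² and hc factors cancel in the ratio.
λ₁/λ₂ = (1/3² − 1/8²)/(1/4² − 1/6²) = 0.09549/0.03472 = 2.75.

2.75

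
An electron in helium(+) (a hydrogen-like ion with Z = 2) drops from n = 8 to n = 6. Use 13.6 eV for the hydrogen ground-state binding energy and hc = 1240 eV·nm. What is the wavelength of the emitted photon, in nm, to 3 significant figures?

1880 nm

For Z = 2 the level energies scale as Z², so the effective Rydberg energy is 13.6 × 4 = 54.40 eV.
ΔE = 54.40 × (1/6² − 1/8²) = 54.40 × 0.01215 = 0.6611 eV.
λ = hc/ΔE = 1240 / 0.6611 = 1880 nm.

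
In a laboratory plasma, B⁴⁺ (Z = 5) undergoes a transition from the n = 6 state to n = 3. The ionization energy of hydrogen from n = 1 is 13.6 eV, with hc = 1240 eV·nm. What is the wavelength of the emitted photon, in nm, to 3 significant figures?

43.8 nm

For Z = 5 the level energies scale as Z², so the effective Rydberg energy is 13.6 × 25 = 340.0 eV.
ΔE = 340.0 × (1/3² − 1/6²) = 340.0 × 0.08333 = 28.33 eV.
λ = hc/ΔE = 1240 / 28.33 = 43.8 nm.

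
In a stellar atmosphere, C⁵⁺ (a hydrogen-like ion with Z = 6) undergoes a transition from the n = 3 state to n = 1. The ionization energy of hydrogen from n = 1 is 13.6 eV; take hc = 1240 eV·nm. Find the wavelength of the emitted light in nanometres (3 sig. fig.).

For Z = 6 the level energies scale as Z², so the effective Rydberg energy is 13.6 × 36 = 489.6 eV.
ΔE = 489.6 × (1/1² − 1/3²) = 489.6 × 0.8889 = 435.2 eV.
λ = hc/ΔE = 1240 / 435.2 = 2.85 nm.

2.85 nm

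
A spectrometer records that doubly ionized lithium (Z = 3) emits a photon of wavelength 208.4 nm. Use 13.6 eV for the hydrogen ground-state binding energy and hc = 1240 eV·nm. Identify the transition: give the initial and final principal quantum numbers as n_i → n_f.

The photon energy is ΔE = hc/λ = 1240 / 208.4 = 5.950 eV.
With Z = 3, ΔE = 122.4 × (1/n_f² − 1/n_i²), so 1/n_f² − 1/n_i² = 0.04861.
Trying n_f = 3 gives 1/n_i² = 0.06250, i.e. n_i ≈ 4; this pair matches.

n_i = 4, n_f = 3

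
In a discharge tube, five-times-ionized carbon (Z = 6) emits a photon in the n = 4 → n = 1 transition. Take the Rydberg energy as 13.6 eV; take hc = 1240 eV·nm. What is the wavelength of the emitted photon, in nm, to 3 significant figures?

For Z = 6 the level energies scale as Z², so the effective Rydberg energy is 13.6 × 36 = 489.6 eV.
ΔE = 489.6 × (1/1² − 1/4²) = 489.6 × 0.9375 = 459.0 eV.
λ = hc/ΔE = 1240 / 459.0 = 2.70 nm.

2.70 nm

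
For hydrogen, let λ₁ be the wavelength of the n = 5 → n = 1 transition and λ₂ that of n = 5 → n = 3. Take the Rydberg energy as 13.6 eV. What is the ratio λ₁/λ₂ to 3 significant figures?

0.0741

λ ∝ 1/ΔE ∝ 1/(1/n_f² − 1/n_i²), and the Z² and hc factors cancel in the ratio.
λ₁/λ₂ = (1/3² − 1/5²)/(1/1² − 1/5²) = 0.07111/0.9600 = 0.0741.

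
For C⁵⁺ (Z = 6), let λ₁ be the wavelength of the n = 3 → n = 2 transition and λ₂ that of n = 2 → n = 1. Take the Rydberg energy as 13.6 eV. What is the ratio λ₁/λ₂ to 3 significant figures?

λ ∝ 1/ΔE ∝ 1/(1/n_f² − 1/n_i²), and the Z² and hc factors cancel in the ratio.
λ₁/λ₂ = (1/1² − 1/2²)/(1/2² − 1/3²) = 0.7500/0.1389 = 5.40.

5.40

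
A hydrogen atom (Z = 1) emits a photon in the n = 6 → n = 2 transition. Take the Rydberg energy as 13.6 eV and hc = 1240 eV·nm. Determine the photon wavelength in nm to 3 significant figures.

410 nm

ΔE = 13.60 × (1/2² − 1/6²) = 13.60 × 0.2222 = 3.022 eV.
λ = hc/ΔE = 1240 / 3.022 = 410 nm.
This line belongs to the Balmer series.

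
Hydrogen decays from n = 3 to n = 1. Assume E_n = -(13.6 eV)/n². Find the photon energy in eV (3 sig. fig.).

12.1 eV

E_3 = −13.60/9 = −1.511 eV and E_1 = −13.60/1 = −13.60 eV.
The photon energy is |E_3 − E_1| = 12.1 eV.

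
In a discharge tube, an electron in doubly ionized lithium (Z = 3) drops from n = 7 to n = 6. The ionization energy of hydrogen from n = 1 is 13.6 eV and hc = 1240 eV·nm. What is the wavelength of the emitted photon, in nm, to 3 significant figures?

1370 nm

For Z = 3 the level energies scale as Z², so the effective Rydberg energy is 13.6 × 9 = 122.4 eV.
ΔE = 122.4 × (1/6² − 1/7²) = 122.4 × 0.007370 = 0.9020 eV.
λ = hc/ΔE = 1240 / 0.9020 = 1370 nm.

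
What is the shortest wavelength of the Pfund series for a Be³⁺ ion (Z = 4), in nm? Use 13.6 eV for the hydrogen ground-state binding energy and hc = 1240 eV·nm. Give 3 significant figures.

142 nm

The Pfund series has lower level n_f = 5; the series limit corresponds to n_i → ∞.
ΔE_max = 13.6 × 16 / 5² = 8.704 eV.
λ_min = 1240 / 8.704 = 142 nm.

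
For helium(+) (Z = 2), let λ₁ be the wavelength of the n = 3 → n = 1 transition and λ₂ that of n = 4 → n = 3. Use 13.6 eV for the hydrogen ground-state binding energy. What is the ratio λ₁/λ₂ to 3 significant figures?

0.0547

λ ∝ 1/ΔE ∝ 1/(1/n_f² − 1/n_i²), and the Z² and hc factors cancel in the ratio.
λ₁/λ₂ = (1/3² − 1/4²)/(1/1² − 1/3²) = 0.04861/0.8889 = 0.0547.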